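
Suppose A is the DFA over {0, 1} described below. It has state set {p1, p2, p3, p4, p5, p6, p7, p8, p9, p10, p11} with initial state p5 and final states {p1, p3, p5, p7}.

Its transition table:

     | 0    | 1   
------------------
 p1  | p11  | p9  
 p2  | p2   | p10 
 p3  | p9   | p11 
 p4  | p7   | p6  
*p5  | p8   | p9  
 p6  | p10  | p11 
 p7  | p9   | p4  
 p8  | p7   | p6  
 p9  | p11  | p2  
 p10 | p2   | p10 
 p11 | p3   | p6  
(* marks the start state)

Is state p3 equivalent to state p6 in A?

First remove the unreachable states {p1}; 10 states remain.
Start with accepting vs non-accepting: {p3,p5,p7} | {p2,p4,p6,p8,p9,p10,p11}.
Refine {p2,p4,p6,p8,p9,p10,p11} on symbol 0: members go to different blocks, giving {p2,p6,p9,p10} and {p4,p8,p11}.
On input 0, block {p3,p5,p7} splits into {p3,p7} and {p5}.
On input 0, block {p2,p6,p9,p10} splits into {p2,p6,p10} and {p9}.
Refine {p2,p6,p10} on symbol 1: members go to different blocks, giving {p2,p10} and {p6}.
Stable partition: {p3,p7} | {p2,p10} | {p4,p8,p11} | {p5} | {p9} | {p6} — 6 equivalence classes.
p3 and p6 end up in different blocks, so they are distinguishable. For instance, the string 'ε' is accepted from only p3.

No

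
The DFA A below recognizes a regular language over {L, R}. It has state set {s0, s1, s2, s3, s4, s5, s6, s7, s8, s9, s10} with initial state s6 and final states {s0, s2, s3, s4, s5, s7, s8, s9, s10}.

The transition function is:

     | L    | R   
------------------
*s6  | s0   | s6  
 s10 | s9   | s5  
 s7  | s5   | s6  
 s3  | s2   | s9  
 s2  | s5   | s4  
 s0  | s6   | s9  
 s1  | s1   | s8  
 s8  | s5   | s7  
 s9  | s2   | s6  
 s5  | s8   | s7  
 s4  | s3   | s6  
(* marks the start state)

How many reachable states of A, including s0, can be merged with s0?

1

States {s1,s10} cannot be reached from the start state, so discard them.
Initial partition by acceptance: {s0,s2,s3,s4,s5,s7,s8,s9} | {s6}.
Refine {s0,s2,s3,s4,s5,s7,s8,s9} on symbol L: members go to different blocks, giving {s2,s3,s4,s5,s7,s8,s9} and {s0}.
On input R, block {s2,s3,s4,s5,s7,s8,s9} splits into {s2,s3,s5,s8} and {s4,s7,s9}.
No further refinement is possible. Final partition (4 blocks): {s2,s3,s5,s8} | {s6} | {s0} | {s4,s7,s9}.
The equivalence class containing s0 is {s0}, of size 1.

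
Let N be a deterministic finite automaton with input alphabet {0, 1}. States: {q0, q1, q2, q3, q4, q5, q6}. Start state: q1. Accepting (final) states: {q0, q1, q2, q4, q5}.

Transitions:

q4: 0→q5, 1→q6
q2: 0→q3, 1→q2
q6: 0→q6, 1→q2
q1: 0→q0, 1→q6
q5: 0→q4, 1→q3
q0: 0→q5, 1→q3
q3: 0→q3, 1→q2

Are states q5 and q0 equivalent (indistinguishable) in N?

Yes

P0 = {q0,q1,q2,q4,q5} | {q3,q6}.
On input 0, block {q0,q1,q2,q4,q5} splits into {q0,q1,q4,q5} and {q2}.
Stable partition: {q0,q1,q4,q5} | {q3,q6} | {q2} — 3 equivalence classes.
q5 and q0 lie in the same block of the stable partition, so they are equivalent — no string distinguishes them.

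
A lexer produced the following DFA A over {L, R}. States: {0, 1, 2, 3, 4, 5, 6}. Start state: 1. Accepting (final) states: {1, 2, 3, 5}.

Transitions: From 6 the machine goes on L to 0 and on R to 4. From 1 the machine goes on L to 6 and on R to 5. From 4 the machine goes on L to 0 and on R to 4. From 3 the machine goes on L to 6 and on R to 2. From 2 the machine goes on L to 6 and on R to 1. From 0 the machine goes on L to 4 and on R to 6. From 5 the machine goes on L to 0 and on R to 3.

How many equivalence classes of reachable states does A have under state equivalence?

P0 = {1,2,3,5} | {0,4,6}.
The partition is now stable with 2 blocks: {1,2,3,5} | {0,4,6}.

2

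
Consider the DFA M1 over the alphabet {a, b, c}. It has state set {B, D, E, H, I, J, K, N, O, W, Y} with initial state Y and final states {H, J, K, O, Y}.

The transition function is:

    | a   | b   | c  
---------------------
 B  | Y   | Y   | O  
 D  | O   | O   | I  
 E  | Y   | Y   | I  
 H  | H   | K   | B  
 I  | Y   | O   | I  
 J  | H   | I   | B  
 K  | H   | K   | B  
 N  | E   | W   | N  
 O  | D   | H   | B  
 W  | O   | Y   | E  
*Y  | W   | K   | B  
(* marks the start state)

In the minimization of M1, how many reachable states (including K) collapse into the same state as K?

States {J,N} cannot be reached from the start state, so discard them.
Start with accepting vs non-accepting: {H,K,O,Y} | {B,D,E,I,W}.
On input a, block {H,K,O,Y} splits into {O,Y} and {H,K}.
On input c, block {B,D,E,I,W} splits into {D,E,I,W} and {B}.
The partition is now stable with 4 blocks: {O,Y} | {D,E,I,W} | {H,K} | {B}.
The equivalence class containing K is {H,K}, of size 2.

2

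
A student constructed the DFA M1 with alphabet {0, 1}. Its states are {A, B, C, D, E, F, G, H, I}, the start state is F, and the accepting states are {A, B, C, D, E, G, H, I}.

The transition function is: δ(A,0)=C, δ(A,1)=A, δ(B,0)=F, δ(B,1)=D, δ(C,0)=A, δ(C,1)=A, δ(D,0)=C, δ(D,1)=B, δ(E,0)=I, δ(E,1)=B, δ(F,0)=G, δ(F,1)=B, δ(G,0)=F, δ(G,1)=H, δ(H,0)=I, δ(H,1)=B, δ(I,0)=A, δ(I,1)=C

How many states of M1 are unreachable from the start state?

1

Starting at F and following transitions, the reachable set is {A, B, C, D, F, G, H, I}. That leaves E unreachable — 1 in total.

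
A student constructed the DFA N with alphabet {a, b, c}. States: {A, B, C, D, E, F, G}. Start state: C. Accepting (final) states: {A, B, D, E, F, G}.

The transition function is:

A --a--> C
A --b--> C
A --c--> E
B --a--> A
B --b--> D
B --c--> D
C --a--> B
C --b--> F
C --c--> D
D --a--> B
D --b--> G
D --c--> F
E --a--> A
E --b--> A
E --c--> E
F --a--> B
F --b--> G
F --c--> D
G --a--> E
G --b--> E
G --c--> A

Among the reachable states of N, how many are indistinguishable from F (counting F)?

Every state is reachable, so we keep all 7.
Start with accepting vs non-accepting: {A,B,D,E,F,G} | {C}.
Split {A,B,D,E,F,G} by δ(·,a) → {B,D,E,F,G} and {A}.
Refine {B,D,E,F,G} on symbol a: members go to different blocks, giving {D,F,G} and {B,E}.
Refine {D,F,G} on symbol b: members go to different blocks, giving {D,F} and {G}.
Refine {B,E} on symbol b: members go to different blocks, giving {B} and {E}.
No further refinement is possible. Final partition (6 blocks): {D,F} | {C} | {A} | {B} | {G} | {E}.
The equivalence class containing F is {D,F}, of size 2.

2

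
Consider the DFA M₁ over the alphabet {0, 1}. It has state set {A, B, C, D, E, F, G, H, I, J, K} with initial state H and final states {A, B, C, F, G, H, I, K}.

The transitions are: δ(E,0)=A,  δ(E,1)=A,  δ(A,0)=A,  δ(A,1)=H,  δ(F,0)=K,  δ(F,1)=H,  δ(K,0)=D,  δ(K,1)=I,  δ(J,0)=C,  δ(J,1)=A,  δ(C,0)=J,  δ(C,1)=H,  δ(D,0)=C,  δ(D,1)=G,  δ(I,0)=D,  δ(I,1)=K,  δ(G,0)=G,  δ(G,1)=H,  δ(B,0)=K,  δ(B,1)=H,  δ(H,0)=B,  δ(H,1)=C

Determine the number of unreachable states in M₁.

Starting at H and following transitions, the reachable set is {A, B, C, D, G, H, I, J, K}. That leaves E, F unreachable — 2 in total.

2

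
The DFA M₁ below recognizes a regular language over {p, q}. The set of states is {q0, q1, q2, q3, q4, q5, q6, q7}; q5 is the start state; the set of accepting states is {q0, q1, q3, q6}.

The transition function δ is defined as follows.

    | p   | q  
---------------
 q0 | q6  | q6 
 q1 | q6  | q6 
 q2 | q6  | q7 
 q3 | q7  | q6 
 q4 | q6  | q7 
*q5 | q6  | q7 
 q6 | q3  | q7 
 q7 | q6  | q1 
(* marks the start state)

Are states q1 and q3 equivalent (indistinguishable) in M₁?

No

States {q0,q2,q4} cannot be reached from the start state, so discard them.
P0 = {q1,q3,q6} | {q5,q7}.
Split {q1,q3,q6} by δ(·,p) → {q1,q6} and {q3}.
On input p, block {q1,q6} splits into {q1} and {q6}.
Split {q5,q7} by δ(·,q) → {q5} and {q7}.
Stable partition: {q1} | {q5} | {q3} | {q6} | {q7} — 5 equivalence classes.
q1 and q3 end up in different blocks, so they are distinguishable. For instance, the string 'p' is accepted from only q1.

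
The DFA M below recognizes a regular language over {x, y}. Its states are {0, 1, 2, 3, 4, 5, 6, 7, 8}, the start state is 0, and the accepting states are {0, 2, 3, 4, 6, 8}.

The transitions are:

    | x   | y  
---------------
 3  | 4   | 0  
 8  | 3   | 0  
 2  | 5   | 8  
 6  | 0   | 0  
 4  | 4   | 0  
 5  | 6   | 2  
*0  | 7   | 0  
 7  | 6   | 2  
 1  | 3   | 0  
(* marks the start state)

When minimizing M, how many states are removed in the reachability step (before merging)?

No path from 0 leads to 1; the other 8 states are all reachable.

1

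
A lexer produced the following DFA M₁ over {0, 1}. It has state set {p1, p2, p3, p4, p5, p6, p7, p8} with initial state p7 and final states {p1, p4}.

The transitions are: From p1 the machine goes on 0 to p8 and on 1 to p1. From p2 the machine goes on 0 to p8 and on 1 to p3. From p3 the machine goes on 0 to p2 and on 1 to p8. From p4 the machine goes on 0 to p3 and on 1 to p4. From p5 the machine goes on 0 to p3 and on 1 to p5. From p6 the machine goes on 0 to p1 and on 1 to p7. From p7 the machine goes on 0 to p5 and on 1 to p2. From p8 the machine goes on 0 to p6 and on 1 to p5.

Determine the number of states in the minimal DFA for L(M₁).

States {p4} cannot be reached from the start state, so discard them.
P0 = {p1} | {p2,p3,p5,p6,p7,p8}.
On input 0, block {p2,p3,p5,p6,p7,p8} splits into {p2,p3,p5,p7,p8} and {p6}.
Split {p2,p3,p5,p7,p8} by δ(·,0) → {p2,p3,p5,p7} and {p8}.
Refine {p2,p3,p5,p7} on symbol 0: members go to different blocks, giving {p3,p5,p7} and {p2}.
On input 0, block {p3,p5,p7} splits into {p5,p7} and {p3}.
Refine {p5,p7} on symbol 0: members go to different blocks, giving {p5} and {p7}.
Stable partition: {p1} | {p5} | {p6} | {p8} | {p2} | {p3} | {p7} — 7 equivalence classes.

7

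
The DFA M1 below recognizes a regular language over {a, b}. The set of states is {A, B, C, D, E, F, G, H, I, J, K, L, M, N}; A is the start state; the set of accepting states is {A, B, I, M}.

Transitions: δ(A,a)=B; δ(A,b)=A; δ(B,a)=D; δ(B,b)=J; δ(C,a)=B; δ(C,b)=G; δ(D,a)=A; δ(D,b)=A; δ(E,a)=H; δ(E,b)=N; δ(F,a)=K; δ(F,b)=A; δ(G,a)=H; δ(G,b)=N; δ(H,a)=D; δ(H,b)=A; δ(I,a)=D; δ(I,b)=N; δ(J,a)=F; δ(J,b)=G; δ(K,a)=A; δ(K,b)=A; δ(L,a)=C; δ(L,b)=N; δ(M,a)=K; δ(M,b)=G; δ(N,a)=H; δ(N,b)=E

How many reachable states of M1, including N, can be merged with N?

States {C,I,L,M} cannot be reached from the start state, so discard them.
P0 = {A,B} | {D,E,F,G,H,J,K,N}.
On input a, block {A,B} splits into {A} and {B}.
On input a, block {D,E,F,G,H,J,K,N} splits into {E,F,G,H,J,N} and {D,K}.
Split {E,F,G,H,J,N} by δ(·,a) → {E,G,J,N} and {F,H}.
Stable partition: {A} | {E,G,J,N} | {B} | {D,K} | {F,H} — 5 equivalence classes.
The equivalence class containing N is {E,G,J,N}, of size 4.

4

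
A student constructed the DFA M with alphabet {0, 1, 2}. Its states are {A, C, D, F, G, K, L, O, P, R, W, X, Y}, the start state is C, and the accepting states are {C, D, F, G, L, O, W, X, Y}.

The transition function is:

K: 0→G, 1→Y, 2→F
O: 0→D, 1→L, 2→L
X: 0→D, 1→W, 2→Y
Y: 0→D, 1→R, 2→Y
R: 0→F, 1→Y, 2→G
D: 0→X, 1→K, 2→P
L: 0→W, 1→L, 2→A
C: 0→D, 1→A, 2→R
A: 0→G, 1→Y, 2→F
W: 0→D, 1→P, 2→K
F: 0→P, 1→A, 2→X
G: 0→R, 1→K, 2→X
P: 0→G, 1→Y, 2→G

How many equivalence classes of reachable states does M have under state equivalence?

6

States {L,O} cannot be reached from the start state, so discard them.
P0 = {C,D,F,G,W,X,Y} | {A,K,P,R}.
Refine {C,D,F,G,W,X,Y} on symbol 0: members go to different blocks, giving {C,D,W,X,Y} and {F,G}.
Refine {C,D,W,X,Y} on symbol 1: members go to different blocks, giving {C,D,W,Y} and {X}.
Refine {C,D,W,Y} on symbol 0: members go to different blocks, giving {C,W,Y} and {D}.
Refine {C,W,Y} on symbol 2: members go to different blocks, giving {C,W} and {Y}.
No further refinement is possible. Final partition (6 blocks): {C,W} | {A,K,P,R} | {F,G} | {X} | {D} | {Y}.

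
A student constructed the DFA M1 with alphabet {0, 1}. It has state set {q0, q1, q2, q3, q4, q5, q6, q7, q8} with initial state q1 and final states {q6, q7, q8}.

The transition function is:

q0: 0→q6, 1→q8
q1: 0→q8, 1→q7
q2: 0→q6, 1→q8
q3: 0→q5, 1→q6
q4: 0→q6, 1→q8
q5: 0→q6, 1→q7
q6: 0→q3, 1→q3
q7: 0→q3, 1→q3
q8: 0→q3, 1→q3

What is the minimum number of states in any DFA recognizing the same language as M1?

States {q0,q2,q4} cannot be reached from the start state, so discard them.
P0 = {q6,q7,q8} | {q1,q3,q5}.
On input 0, block {q1,q3,q5} splits into {q1,q5} and {q3}.
No further refinement is possible. Final partition (3 blocks): {q6,q7,q8} | {q1,q5} | {q3}.

3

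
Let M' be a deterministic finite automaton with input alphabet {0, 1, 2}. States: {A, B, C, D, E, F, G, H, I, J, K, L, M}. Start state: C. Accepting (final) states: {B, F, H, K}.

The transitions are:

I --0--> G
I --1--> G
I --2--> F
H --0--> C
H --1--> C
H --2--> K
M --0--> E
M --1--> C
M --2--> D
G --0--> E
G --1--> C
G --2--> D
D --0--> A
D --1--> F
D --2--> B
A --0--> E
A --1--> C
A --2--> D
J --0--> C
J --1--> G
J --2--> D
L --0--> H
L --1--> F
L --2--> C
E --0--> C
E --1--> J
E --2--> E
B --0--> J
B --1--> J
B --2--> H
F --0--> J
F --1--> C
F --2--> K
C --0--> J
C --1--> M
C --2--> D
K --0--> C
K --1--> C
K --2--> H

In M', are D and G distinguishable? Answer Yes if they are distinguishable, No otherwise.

First remove the unreachable states {I,L}; 11 states remain.
Start with accepting vs non-accepting: {B,F,H,K} | {A,C,D,E,G,J,M}.
On input 1, block {A,C,D,E,G,J,M} splits into {A,C,E,G,J,M} and {D}.
Refine {A,C,E,G,J,M} on symbol 2: members go to different blocks, giving {A,C,G,J,M} and {E}.
On input 0, block {A,C,G,J,M} splits into {A,G,M} and {C,J}.
Stable partition: {B,F,H,K} | {A,G,M} | {D} | {E} | {C,J} — 5 equivalence classes.
D and G end up in different blocks, so they are distinguishable. For instance, the string '1' is accepted from only D.

Yes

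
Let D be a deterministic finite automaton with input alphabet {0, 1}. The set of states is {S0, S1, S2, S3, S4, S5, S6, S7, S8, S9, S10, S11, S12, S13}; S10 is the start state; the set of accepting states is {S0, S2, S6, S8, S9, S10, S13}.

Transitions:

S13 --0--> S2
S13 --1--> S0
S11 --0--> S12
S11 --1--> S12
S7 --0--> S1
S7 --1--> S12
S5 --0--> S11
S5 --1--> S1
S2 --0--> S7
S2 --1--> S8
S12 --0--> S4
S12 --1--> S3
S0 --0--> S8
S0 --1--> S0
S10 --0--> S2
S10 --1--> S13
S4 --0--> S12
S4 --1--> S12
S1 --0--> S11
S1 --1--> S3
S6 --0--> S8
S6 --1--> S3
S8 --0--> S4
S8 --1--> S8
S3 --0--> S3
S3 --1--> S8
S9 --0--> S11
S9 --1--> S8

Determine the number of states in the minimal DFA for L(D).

Reachable states from the start: {S0,S1,S2,S3,S4,S7,S8,S10,S11,S12,S13}. Unreachable: {S5,S6,S9} — drop them.
Start with accepting vs non-accepting: {S0,S2,S8,S10,S13} | {S1,S3,S4,S7,S11,S12}.
Refine {S0,S2,S8,S10,S13} on symbol 0: members go to different blocks, giving {S0,S10,S13} and {S2,S8}.
On input 1, block {S1,S3,S4,S7,S11,S12} splits into {S1,S4,S7,S11,S12} and {S3}.
Refine {S1,S4,S7,S11,S12} on symbol 1: members go to different blocks, giving {S4,S7,S11} and {S1,S12}.
The partition is now stable with 5 blocks: {S0,S10,S13} | {S4,S7,S11} | {S2,S8} | {S3} | {S1,S12}.

5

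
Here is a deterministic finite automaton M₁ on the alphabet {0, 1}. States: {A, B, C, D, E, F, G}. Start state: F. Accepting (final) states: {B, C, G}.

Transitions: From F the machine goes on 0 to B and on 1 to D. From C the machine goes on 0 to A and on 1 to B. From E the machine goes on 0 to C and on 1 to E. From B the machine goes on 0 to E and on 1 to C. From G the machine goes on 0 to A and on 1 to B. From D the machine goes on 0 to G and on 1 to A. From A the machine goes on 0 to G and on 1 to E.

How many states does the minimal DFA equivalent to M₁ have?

2

P0 = {B,C,G} | {A,D,E,F}.
Stable partition: {B,C,G} | {A,D,E,F} — 2 equivalence classes.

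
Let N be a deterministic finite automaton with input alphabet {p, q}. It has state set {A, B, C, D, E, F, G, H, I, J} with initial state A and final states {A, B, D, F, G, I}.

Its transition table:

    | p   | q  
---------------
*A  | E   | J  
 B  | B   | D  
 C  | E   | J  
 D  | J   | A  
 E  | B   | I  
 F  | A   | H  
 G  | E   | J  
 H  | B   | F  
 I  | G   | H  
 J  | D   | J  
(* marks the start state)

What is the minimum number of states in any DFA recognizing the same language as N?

6

Reachable states from the start: {A,B,D,E,F,G,H,I,J}. Unreachable: {C} — drop them.
Start with accepting vs non-accepting: {A,B,D,F,G,I} | {E,H,J}.
On input p, block {A,B,D,F,G,I} splits into {A,D,G} and {B,F,I}.
On input q, block {A,D,G} splits into {A,G} and {D}.
On input p, block {E,H,J} splits into {E,H} and {J}.
Refine {B,F,I} on symbol p: members go to different blocks, giving {F,I} and {B}.
No further refinement is possible. Final partition (6 blocks): {A,G} | {E,H} | {F,I} | {D} | {J} | {B}.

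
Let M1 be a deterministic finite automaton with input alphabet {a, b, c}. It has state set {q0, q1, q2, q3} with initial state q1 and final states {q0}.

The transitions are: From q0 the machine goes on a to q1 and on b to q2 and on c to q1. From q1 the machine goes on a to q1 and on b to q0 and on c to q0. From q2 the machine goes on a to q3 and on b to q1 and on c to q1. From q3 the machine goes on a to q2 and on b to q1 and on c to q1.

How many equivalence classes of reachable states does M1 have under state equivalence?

P0 = {q0} | {q1,q2,q3}.
On input b, block {q1,q2,q3} splits into {q2,q3} and {q1}.
No further refinement is possible. Final partition (3 blocks): {q0} | {q2,q3} | {q1}.

3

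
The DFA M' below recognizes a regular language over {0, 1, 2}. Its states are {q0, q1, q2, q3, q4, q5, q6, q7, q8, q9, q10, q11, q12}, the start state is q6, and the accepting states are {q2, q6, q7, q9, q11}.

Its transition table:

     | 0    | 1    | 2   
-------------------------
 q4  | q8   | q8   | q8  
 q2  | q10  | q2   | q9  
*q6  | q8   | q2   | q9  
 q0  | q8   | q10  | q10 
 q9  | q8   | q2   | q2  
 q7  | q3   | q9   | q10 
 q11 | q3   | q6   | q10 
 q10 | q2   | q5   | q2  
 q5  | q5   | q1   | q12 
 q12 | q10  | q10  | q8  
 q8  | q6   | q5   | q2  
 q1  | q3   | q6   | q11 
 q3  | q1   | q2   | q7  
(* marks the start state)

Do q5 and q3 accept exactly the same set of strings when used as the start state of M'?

No

States {q0,q4} cannot be reached from the start state, so discard them.
Start with accepting vs non-accepting: {q2,q6,q7,q9,q11} | {q1,q3,q5,q8,q10,q12}.
Split {q2,q6,q7,q9,q11} by δ(·,2) → {q2,q6,q9} and {q7,q11}.
Split {q1,q3,q5,q8,q10,q12} by δ(·,0) → {q1,q3,q5,q12} and {q8,q10}.
On input 0, block {q1,q3,q5,q12} splits into {q1,q3,q5} and {q12}.
Refine {q1,q3,q5} on symbol 1: members go to different blocks, giving {q1,q3} and {q5}.
No further refinement is possible. Final partition (6 blocks): {q2,q6,q9} | {q1,q3} | {q7,q11} | {q8,q10} | {q12} | {q5}.
q5 and q3 end up in different blocks, so they are distinguishable. For instance, the string '1' is accepted from only q3.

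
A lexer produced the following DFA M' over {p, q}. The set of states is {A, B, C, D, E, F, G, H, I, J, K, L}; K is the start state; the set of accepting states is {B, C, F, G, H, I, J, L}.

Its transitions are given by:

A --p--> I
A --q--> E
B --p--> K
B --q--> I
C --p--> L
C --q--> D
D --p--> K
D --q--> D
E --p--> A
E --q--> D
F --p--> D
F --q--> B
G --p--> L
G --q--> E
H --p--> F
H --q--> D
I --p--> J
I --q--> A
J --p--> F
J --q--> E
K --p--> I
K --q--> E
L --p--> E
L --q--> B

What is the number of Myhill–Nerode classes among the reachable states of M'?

Reachable states from the start: {A,B,D,E,F,I,J,K}. Unreachable: {C,G,H,L} — drop them.
Start with accepting vs non-accepting: {B,F,I,J} | {A,D,E,K}.
Refine {B,F,I,J} on symbol p: members go to different blocks, giving {B,F} and {I,J}.
Split {B,F} by δ(·,q) → {B} and {F}.
On input p, block {A,D,E,K} splits into {A,K} and {D,E}.
Split {I,J} by δ(·,p) → {I} and {J}.
Stable partition: {B} | {A,K} | {I} | {F} | {D,E} | {J} — 6 equivalence classes.

6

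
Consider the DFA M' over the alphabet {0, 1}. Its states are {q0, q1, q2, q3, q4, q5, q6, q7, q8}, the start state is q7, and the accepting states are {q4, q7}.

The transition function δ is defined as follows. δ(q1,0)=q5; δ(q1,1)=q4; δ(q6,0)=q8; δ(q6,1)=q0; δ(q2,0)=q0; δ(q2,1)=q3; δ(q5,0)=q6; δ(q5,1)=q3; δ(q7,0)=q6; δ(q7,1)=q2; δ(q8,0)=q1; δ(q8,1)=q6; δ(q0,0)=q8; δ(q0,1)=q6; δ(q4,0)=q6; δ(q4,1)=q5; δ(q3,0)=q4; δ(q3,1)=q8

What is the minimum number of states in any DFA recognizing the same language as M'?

6

All states are reachable from the start state.
Initial partition by acceptance: {q4,q7} | {q0,q1,q2,q3,q5,q6,q8}.
Refine {q0,q1,q2,q3,q5,q6,q8} on symbol 0: members go to different blocks, giving {q0,q1,q2,q5,q6,q8} and {q3}.
Split {q0,q1,q2,q5,q6,q8} by δ(·,1) → {q0,q6,q8} and {q2,q5} and {q1}.
On input 0, block {q0,q6,q8} splits into {q0,q6} and {q8}.
No further refinement is possible. Final partition (6 blocks): {q4,q7} | {q0,q6} | {q3} | {q2,q5} | {q1} | {q8}.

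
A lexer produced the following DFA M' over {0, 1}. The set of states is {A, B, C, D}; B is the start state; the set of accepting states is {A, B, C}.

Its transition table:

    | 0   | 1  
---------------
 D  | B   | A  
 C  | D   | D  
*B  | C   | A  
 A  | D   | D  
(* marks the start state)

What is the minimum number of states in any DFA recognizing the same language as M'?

Every state is reachable, so we keep all 4.
Initial partition by acceptance: {A,B,C} | {D}.
On input 0, block {A,B,C} splits into {A,C} and {B}.
No further refinement is possible. Final partition (3 blocks): {A,C} | {D} | {B}.

3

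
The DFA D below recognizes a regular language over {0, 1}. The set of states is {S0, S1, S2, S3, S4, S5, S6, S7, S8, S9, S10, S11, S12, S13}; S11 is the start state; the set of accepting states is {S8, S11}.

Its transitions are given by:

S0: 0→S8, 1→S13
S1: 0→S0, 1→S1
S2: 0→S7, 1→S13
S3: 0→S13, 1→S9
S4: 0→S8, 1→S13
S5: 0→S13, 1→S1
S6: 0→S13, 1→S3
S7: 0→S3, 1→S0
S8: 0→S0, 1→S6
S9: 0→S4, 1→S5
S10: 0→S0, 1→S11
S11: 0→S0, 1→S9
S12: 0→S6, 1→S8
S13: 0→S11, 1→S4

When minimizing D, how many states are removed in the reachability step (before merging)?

Starting at S11 and following transitions, the reachable set is {S0, S1, S3, S4, S5, S6, S8, S9, S11, S13}. That leaves S2, S7, S10, S12 unreachable — 4 in total.

4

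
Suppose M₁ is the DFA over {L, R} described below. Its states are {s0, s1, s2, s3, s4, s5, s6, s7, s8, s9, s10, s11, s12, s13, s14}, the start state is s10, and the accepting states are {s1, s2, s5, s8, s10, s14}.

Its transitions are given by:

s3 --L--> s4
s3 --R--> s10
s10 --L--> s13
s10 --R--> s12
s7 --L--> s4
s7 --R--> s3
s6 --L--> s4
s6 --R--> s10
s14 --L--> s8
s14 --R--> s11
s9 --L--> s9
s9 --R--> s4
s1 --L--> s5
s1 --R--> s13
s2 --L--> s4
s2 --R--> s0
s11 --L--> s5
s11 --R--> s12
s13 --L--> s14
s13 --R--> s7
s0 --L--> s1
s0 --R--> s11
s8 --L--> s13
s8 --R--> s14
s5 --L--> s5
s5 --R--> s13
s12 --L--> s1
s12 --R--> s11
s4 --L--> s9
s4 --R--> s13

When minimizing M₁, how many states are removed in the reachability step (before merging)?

3

Starting at s10 and following transitions, the reachable set is {s1, s3, s4, s5, s7, s8, s9, s10, s11, s12, s13, s14}. That leaves s0, s2, s6 unreachable — 3 in total.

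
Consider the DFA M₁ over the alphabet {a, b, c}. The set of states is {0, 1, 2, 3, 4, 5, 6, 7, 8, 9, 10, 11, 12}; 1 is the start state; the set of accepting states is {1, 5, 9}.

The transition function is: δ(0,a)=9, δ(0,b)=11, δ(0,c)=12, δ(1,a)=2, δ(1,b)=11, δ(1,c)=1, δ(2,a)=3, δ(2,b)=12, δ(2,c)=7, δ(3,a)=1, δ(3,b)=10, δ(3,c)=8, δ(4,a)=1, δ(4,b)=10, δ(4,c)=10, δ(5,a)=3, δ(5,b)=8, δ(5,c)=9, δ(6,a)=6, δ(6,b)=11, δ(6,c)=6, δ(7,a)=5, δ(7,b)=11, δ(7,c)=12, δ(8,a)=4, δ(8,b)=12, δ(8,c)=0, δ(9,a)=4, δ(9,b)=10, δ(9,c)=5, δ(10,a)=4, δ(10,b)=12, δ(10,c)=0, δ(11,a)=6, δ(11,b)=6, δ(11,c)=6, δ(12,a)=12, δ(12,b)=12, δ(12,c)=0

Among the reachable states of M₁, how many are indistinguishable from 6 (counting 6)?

2

Every state is reachable, so we keep all 13.
P0 = {1,5,9} | {0,2,3,4,6,7,8,10,11,12}.
Split {0,2,3,4,6,7,8,10,11,12} by δ(·,a) → {2,6,8,10,11,12} and {0,3,4,7}.
On input a, block {1,5,9} splits into {5,9} and {1}.
Refine {2,6,8,10,11,12} on symbol a: members go to different blocks, giving {2,8,10} and {6,11,12}.
Refine {0,3,4,7} on symbol a: members go to different blocks, giving {0,7} and {3,4}.
Split {6,11,12} by δ(·,c) → {6,11} and {12}.
Stable partition: {5,9} | {2,8,10} | {0,7} | {1} | {6,11} | {3,4} | {12} — 7 equivalence classes.
The equivalence class containing 6 is {6,11}, of size 2.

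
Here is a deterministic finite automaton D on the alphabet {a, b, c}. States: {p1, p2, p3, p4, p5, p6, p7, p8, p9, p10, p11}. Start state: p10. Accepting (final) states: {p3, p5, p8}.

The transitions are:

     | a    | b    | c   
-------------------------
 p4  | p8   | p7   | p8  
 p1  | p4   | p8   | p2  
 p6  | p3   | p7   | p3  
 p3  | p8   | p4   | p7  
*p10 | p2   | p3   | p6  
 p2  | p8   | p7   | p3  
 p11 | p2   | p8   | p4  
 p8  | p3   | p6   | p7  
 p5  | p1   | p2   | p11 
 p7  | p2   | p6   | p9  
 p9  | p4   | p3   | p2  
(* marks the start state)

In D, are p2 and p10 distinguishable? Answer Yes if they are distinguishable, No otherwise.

Yes

States {p1,p5,p11} cannot be reached from the start state, so discard them.
Start with accepting vs non-accepting: {p3,p8} | {p2,p4,p6,p7,p9,p10}.
Refine {p2,p4,p6,p7,p9,p10} on symbol a: members go to different blocks, giving {p2,p4,p6} and {p7,p9,p10}.
Split {p7,p9,p10} by δ(·,b) → {p9,p10} and {p7}.
Stable partition: {p3,p8} | {p2,p4,p6} | {p9,p10} | {p7} — 4 equivalence classes.
p2 and p10 end up in different blocks, so they are distinguishable. For instance, the string 'a' is accepted from only p2.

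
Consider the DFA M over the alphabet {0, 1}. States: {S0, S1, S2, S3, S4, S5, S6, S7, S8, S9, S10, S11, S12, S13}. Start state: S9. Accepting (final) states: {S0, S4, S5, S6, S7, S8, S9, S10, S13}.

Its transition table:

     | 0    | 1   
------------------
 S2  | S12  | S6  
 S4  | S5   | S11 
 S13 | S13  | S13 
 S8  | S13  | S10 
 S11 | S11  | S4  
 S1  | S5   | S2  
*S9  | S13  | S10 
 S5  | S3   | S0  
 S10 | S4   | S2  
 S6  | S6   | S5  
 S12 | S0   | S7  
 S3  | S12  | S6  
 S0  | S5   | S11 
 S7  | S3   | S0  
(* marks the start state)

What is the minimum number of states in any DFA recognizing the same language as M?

First remove the unreachable states {S1,S8}; 12 states remain.
P0 = {S0,S4,S5,S6,S7,S9,S10,S13} | {S2,S3,S11,S12}.
Refine {S0,S4,S5,S6,S7,S9,S10,S13} on symbol 0: members go to different blocks, giving {S0,S4,S6,S9,S10,S13} and {S5,S7}.
Split {S0,S4,S6,S9,S10,S13} by δ(·,0) → {S6,S9,S10,S13} and {S0,S4}.
On input 0, block {S6,S9,S10,S13} splits into {S6,S9,S13} and {S10}.
On input 1, block {S6,S9,S13} splits into {S6} and {S9} and {S13}.
Refine {S2,S3,S11,S12} on symbol 0: members go to different blocks, giving {S2,S3,S11} and {S12}.
On input 0, block {S2,S3,S11} splits into {S2,S3} and {S11}.
No further refinement is possible. Final partition (9 blocks): {S6} | {S2,S3} | {S5,S7} | {S0,S4} | {S10} | {S9} | {S13} | {S12} | {S11}.

9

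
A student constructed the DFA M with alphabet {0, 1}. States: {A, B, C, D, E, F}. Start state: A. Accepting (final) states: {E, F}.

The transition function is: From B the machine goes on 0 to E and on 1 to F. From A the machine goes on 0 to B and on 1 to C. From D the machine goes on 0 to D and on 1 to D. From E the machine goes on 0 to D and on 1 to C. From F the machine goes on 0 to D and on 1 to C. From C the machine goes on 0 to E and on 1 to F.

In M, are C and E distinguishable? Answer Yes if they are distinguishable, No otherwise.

Yes

Initial partition by acceptance: {E,F} | {A,B,C,D}.
On input 0, block {A,B,C,D} splits into {A,D} and {B,C}.
On input 0, block {A,D} splits into {A} and {D}.
Stable partition: {E,F} | {A} | {B,C} | {D} — 4 equivalence classes.
C and E end up in different blocks, so they are distinguishable. For instance, the string 'ε' is accepted from only E.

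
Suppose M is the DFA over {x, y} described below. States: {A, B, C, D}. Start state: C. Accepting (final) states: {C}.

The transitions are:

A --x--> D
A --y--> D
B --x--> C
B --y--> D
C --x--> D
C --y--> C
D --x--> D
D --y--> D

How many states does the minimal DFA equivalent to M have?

2

States {A,B} cannot be reached from the start state, so discard them.
Start with accepting vs non-accepting: {C} | {D}.
No further refinement is possible. Final partition (2 blocks): {C} | {D}.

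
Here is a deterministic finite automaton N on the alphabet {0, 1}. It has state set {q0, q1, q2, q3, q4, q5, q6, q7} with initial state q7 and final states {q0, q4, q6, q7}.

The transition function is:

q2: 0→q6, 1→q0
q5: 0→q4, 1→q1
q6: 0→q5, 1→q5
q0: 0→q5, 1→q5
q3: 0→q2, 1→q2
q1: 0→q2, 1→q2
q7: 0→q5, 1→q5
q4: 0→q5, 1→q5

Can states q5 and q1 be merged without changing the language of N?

No

States {q3} cannot be reached from the start state, so discard them.
Start with accepting vs non-accepting: {q0,q4,q6,q7} | {q1,q2,q5}.
Split {q1,q2,q5} by δ(·,0) → {q2,q5} and {q1}.
Split {q2,q5} by δ(·,1) → {q2} and {q5}.
Stable partition: {q0,q4,q6,q7} | {q2} | {q1} | {q5} — 4 equivalence classes.
q5 and q1 end up in different blocks, so they are distinguishable. For instance, the string '0' is accepted from only q5.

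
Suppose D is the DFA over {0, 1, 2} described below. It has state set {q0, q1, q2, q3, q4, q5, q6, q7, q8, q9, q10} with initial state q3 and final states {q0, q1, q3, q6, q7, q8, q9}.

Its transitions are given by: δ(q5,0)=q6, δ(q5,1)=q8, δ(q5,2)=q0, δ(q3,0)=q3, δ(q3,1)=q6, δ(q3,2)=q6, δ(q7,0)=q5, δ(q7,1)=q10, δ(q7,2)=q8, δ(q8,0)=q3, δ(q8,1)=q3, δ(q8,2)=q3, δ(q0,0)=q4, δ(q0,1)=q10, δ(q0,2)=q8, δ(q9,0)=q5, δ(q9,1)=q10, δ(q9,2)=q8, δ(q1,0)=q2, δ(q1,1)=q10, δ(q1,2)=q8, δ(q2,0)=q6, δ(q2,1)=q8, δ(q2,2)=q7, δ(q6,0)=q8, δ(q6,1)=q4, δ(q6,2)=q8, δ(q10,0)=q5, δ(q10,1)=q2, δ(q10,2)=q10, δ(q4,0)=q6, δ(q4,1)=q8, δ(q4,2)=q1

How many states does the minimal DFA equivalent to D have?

First remove the unreachable states {q9}; 10 states remain.
Initial partition by acceptance: {q0,q1,q3,q6,q7,q8} | {q2,q4,q5,q10}.
On input 0, block {q0,q1,q3,q6,q7,q8} splits into {q0,q1,q7} and {q3,q6,q8}.
Split {q2,q4,q5,q10} by δ(·,0) → {q2,q4,q5} and {q10}.
Refine {q3,q6,q8} on symbol 1: members go to different blocks, giving {q3,q8} and {q6}.
Refine {q3,q8} on symbol 1: members go to different blocks, giving {q3} and {q8}.
Stable partition: {q0,q1,q7} | {q2,q4,q5} | {q3} | {q10} | {q6} | {q8} — 6 equivalence classes.

6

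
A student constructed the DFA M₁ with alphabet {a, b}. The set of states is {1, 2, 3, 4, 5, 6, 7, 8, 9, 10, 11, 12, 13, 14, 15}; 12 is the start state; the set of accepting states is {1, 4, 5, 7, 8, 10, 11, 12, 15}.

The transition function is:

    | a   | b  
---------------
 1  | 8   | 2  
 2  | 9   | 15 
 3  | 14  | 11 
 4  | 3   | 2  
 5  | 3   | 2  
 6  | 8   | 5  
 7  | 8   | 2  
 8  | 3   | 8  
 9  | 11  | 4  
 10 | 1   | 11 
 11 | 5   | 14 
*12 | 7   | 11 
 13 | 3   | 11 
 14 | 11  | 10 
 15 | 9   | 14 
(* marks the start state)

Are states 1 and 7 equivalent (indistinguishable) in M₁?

Yes

First remove the unreachable states {6,13}; 13 states remain.
P0 = {1,4,5,7,8,10,11,12,15} | {2,3,9,14}.
Refine {1,4,5,7,8,10,11,12,15} on symbol a: members go to different blocks, giving {1,7,10,11,12} and {4,5,8,15}.
Refine {1,7,10,11,12} on symbol a: members go to different blocks, giving {1,7,11} and {10,12}.
Split {2,3,9,14} by δ(·,a) → {2,3} and {9,14}.
Split {1,7,11} by δ(·,b) → {1,7} and {11}.
Refine {2,3} on symbol b: members go to different blocks, giving {2} and {3}.
Split {4,5,8,15} by δ(·,a) → {4,5,8} and {15}.
On input b, block {4,5,8} splits into {4,5} and {8}.
Refine {9,14} on symbol b: members go to different blocks, giving {9} and {14}.
Stable partition: {1,7} | {2} | {4,5} | {10,12} | {9} | {11} | {3} | {15} | {8} | {14} — 10 equivalence classes.
1 and 7 lie in the same block of the stable partition, so they are equivalent — no string distinguishes them.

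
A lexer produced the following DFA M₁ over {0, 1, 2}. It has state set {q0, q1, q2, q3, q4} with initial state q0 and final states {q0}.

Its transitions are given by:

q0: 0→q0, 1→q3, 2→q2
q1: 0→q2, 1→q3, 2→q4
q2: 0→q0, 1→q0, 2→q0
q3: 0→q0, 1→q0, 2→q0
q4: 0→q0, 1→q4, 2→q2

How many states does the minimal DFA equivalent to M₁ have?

States {q1,q4} cannot be reached from the start state, so discard them.
P0 = {q0} | {q2,q3}.
Stable partition: {q0} | {q2,q3} — 2 equivalence classes.

2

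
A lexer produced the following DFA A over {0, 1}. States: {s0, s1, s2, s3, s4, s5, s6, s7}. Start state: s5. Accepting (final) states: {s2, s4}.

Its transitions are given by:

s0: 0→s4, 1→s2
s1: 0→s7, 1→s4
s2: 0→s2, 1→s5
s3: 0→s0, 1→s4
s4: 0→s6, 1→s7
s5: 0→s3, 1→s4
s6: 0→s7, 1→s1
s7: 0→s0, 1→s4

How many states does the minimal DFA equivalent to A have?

6

Every state is reachable, so we keep all 8.
P0 = {s2,s4} | {s0,s1,s3,s5,s6,s7}.
On input 0, block {s2,s4} splits into {s2} and {s4}.
Split {s0,s1,s3,s5,s6,s7} by δ(·,0) → {s1,s3,s5,s6,s7} and {s0}.
Split {s1,s3,s5,s6,s7} by δ(·,0) → {s1,s5,s6} and {s3,s7}.
Split {s1,s5,s6} by δ(·,1) → {s1,s5} and {s6}.
No further refinement is possible. Final partition (6 blocks): {s2} | {s1,s5} | {s4} | {s0} | {s3,s7} | {s6}.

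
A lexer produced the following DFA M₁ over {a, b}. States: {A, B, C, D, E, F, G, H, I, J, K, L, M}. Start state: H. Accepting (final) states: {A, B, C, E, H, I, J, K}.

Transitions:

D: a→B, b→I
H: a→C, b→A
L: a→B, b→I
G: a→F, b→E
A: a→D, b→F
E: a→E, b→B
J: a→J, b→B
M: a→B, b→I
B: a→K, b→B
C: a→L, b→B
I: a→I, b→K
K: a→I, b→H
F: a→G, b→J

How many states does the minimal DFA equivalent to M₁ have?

Reachable states from the start: {A,B,C,D,E,F,G,H,I,J,K,L}. Unreachable: {M} — drop them.
Start with accepting vs non-accepting: {A,B,C,E,H,I,J,K} | {D,F,G,L}.
Split {A,B,C,E,H,I,J,K} by δ(·,a) → {B,E,H,I,J,K} and {A,C}.
Split {B,E,H,I,J,K} by δ(·,a) → {B,E,I,J,K} and {H}.
Split {B,E,I,J,K} by δ(·,b) → {B,E,I,J} and {K}.
Refine {B,E,I,J} on symbol a: members go to different blocks, giving {E,I,J} and {B}.
Split {E,I,J} by δ(·,b) → {E,J} and {I}.
Refine {D,F,G,L} on symbol a: members go to different blocks, giving {D,L} and {F,G}.
On input b, block {A,C} splits into {A} and {C}.
Stable partition: {E,J} | {D,L} | {A} | {H} | {K} | {B} | {I} | {F,G} | {C} — 9 equivalence classes.

9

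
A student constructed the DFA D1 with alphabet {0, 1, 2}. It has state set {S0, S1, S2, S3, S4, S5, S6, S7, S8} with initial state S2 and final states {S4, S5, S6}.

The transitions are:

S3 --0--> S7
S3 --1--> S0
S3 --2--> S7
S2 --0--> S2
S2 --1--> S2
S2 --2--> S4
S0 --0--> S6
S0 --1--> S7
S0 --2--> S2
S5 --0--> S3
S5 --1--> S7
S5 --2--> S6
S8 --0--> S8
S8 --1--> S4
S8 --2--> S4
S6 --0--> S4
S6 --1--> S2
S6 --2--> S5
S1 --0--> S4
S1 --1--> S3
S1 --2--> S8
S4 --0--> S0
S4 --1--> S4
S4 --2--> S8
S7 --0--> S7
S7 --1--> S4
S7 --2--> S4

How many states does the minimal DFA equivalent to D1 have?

7

Reachable states from the start: {S0,S2,S3,S4,S5,S6,S7,S8}. Unreachable: {S1} — drop them.
Initial partition by acceptance: {S4,S5,S6} | {S0,S2,S3,S7,S8}.
Refine {S4,S5,S6} on symbol 0: members go to different blocks, giving {S4,S5} and {S6}.
Refine {S4,S5} on symbol 1: members go to different blocks, giving {S4} and {S5}.
On input 0, block {S0,S2,S3,S7,S8} splits into {S2,S3,S7,S8} and {S0}.
Split {S2,S3,S7,S8} by δ(·,1) → {S7,S8} and {S2} and {S3}.
Stable partition: {S4} | {S7,S8} | {S6} | {S5} | {S0} | {S2} | {S3} — 7 equivalence classes.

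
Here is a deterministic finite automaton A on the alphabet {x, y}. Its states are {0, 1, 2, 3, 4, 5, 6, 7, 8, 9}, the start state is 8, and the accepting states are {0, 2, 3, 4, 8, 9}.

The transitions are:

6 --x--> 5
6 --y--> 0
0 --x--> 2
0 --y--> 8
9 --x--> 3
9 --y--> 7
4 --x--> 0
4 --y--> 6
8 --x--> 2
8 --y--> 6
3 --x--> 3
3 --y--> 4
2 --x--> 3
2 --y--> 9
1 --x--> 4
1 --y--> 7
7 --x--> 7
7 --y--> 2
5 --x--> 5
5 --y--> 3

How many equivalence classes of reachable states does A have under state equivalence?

3

States {1} cannot be reached from the start state, so discard them.
Initial partition by acceptance: {0,2,3,4,8,9} | {5,6,7}.
Split {0,2,3,4,8,9} by δ(·,y) → {0,2,3} and {4,8,9}.
No further refinement is possible. Final partition (3 blocks): {0,2,3} | {5,6,7} | {4,8,9}.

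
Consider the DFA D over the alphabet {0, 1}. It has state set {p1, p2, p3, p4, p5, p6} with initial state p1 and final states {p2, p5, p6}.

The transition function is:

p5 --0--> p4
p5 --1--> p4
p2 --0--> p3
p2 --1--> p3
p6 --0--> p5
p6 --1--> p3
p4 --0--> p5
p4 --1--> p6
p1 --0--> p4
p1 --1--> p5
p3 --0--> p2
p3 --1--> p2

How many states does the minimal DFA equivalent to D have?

P0 = {p2,p5,p6} | {p1,p3,p4}.
Split {p2,p5,p6} by δ(·,0) → {p2,p5} and {p6}.
On input 0, block {p1,p3,p4} splits into {p3,p4} and {p1}.
Refine {p3,p4} on symbol 1: members go to different blocks, giving {p3} and {p4}.
On input 0, block {p2,p5} splits into {p2} and {p5}.
No further refinement is possible. Final partition (6 blocks): {p2} | {p3} | {p6} | {p1} | {p4} | {p5}.

6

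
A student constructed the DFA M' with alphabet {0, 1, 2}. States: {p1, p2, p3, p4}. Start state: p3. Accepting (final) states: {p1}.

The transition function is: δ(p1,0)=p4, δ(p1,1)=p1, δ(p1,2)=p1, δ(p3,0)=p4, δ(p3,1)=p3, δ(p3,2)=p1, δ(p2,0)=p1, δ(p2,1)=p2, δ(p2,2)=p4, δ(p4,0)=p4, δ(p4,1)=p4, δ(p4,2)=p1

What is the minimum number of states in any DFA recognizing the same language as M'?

2

States {p2} cannot be reached from the start state, so discard them.
Start with accepting vs non-accepting: {p1} | {p3,p4}.
The partition is now stable with 2 blocks: {p1} | {p3,p4}.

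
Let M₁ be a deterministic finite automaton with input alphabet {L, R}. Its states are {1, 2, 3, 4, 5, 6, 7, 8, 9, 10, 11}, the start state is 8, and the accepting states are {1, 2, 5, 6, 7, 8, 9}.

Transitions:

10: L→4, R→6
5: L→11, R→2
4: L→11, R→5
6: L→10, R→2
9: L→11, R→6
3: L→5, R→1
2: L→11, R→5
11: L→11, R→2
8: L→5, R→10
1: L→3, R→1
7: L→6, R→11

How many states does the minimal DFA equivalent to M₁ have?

Reachable states from the start: {2,4,5,6,8,10,11}. Unreachable: {1,3,7,9} — drop them.
Start with accepting vs non-accepting: {2,5,6,8} | {4,10,11}.
Split {2,5,6,8} by δ(·,L) → {2,5,6} and {8}.
Stable partition: {2,5,6} | {4,10,11} | {8} — 3 equivalence classes.

3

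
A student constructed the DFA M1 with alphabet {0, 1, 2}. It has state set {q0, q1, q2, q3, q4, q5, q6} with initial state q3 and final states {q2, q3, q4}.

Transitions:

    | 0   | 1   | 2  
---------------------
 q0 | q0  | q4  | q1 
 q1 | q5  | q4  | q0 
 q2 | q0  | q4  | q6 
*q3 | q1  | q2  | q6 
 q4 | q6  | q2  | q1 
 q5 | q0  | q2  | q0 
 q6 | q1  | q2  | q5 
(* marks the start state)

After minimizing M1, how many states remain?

2

P0 = {q2,q3,q4} | {q0,q1,q5,q6}.
The partition is now stable with 2 blocks: {q2,q3,q4} | {q0,q1,q5,q6}.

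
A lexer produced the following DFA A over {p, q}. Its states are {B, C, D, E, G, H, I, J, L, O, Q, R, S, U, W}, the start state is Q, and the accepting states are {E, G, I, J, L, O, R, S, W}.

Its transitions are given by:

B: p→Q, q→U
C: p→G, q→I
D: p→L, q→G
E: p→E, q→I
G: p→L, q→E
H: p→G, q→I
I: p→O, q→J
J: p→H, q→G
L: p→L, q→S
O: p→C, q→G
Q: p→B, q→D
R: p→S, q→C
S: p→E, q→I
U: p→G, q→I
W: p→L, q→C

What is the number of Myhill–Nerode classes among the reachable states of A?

States {R,W} cannot be reached from the start state, so discard them.
P0 = {E,G,I,J,L,O,S} | {B,C,D,H,Q,U}.
Split {E,G,I,J,L,O,S} by δ(·,p) → {E,G,I,L,S} and {J,O}.
Split {E,G,I,L,S} by δ(·,p) → {E,G,L,S} and {I}.
Refine {E,G,L,S} on symbol q: members go to different blocks, giving {G,L} and {E,S}.
Refine {B,C,D,H,Q,U} on symbol p: members go to different blocks, giving {C,D,H,U} and {B,Q}.
On input q, block {C,D,H,U} splits into {C,H,U} and {D}.
Refine {B,Q} on symbol q: members go to different blocks, giving {B} and {Q}.
No further refinement is possible. Final partition (8 blocks): {G,L} | {C,H,U} | {J,O} | {I} | {E,S} | {B} | {D} | {Q}.

8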